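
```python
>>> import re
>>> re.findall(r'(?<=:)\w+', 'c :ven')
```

The `(?=…)`/`(?<=…)` assertion just peeks at neighbouring text; it doesn't advance the match position.
With no groups in the pattern, `findall` gives back each whole match — 1 here.

['ven']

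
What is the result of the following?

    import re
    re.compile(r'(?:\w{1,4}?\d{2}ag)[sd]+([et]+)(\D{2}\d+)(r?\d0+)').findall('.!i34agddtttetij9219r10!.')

[('tttet', 'ij9219', 'r10')]

Pattern: 1 to 4 of a word character (lazy), then exactly 2 of a digit, then the literal 'ag' (non-capturing group); then one or more of one of [sd]; then one or more of one of [et] (captured); then exactly 2 of a non-digit, then one or more of a digit (captured); then optionally the literal 'r', then a digit, then one or more of a literal '0' (captured).
Walking the string: at [2:23] match 'i34agddtttetij9219r10', groups = ('tttet', 'ij9219', 'r10').
With 3 capturing groups, `findall` returns a 3-tuple per match.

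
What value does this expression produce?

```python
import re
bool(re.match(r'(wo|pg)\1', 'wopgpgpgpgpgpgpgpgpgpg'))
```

False

`\1` is not a pattern — it's the concrete string captured by group 1, re-applied verbatim.
With `match`, the pattern is implicitly anchored at the beginning.
Here position 0 doesn't satisfy it, so the call returns None, and `bool(None)` is False.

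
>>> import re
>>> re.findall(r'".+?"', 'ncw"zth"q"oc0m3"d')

['"zth"', '"oc0m3"']

Because the quantifier is non-greedy, it stops expanding at the earliest point where the rest of the pattern can succeed.
`findall` yields the raw match text (2 of them) because the pattern has no groups.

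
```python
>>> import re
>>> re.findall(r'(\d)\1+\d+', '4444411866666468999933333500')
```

['4']

The backreference `\1` re-matches whatever the first group consumed, character for character.
Matches: at [0:28] match '4444411866666468999933333500', group 1 = '4'.
`findall` collects group 1 from the one match (1 total).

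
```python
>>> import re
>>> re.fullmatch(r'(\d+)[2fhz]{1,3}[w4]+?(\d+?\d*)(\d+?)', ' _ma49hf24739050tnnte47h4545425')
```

`re.fullmatch` requires the pattern to consume the entire string.
Here the string isn't matched end-to-end, so the call returns None.

None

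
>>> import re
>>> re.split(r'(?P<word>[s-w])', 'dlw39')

This matches a character in [s-w] (captured as 'word').
Matches to split on: at [2:3] → 'w'.
Because the pattern has a capturing group, `split` also inserts each captured text between the pieces.

['dl', 'w', '39']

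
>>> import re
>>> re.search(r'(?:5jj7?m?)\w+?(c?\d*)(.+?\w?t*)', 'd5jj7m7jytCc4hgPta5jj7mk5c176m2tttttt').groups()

The pattern matches the literal '5jj', then optionally the literal '7', then optionally the literal 'm' (non-capturing group); then one or more of a word character (lazy); then optionally a literal 'c', then zero or more of a digit (captured); then one or more of any character (lazy), then optionally a word character, then zero or more of the literal 't' (captured).
Lazy quantifiers expand one character at a time until the remainder of the pattern can match.
`re.search` tries every starting position until one works.
The match spans [1:10] → '5jj7m7jyt'.
Captured: group 1 = '', group 2 = 'jyt'.

('', 'jyt')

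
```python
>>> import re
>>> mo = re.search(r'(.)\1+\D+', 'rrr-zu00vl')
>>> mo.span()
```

The backreference `\1` re-matches whatever the first group consumed, character for character.
`search` walks the string left to right and returns the first match it finds.
The match spans [0:6] → 'rrr-zu'.
Captured: group 1 = 'r'.

(0, 6)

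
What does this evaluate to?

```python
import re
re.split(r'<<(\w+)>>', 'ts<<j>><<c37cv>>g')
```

['ts', 'j', '', 'c37cv', 'g']

With a capturing group present, the delimiter's captured portion is kept in the result list.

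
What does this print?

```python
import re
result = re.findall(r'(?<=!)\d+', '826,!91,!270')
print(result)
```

['91', '270']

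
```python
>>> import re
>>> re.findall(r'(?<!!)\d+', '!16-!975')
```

['6', '75']

A negative assertion filters positions out without eating any characters.
`findall` yields the raw match text (2 of them) because the pattern has no groups.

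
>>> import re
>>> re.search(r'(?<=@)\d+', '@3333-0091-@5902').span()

The positive lookaround only admits positions where the adjacent text matches; those characters stay outside the span.
`re.search` tries every starting position until one works.
The match spans [1:5] → '3333'.

(1, 5)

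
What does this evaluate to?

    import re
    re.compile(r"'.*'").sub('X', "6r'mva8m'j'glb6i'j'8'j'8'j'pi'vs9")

'6rXvs9'

Matches: at [2:30] → "'mva8m'j'glb6i'j'8'j'8'j'pi'".
`sub` substitutes 'X' at each match site.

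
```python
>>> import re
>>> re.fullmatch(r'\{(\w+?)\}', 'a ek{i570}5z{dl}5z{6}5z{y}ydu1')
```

None

For `fullmatch`, every character of the input must be accounted for by the pattern.
Here there's no way to consume every character, so the call returns None.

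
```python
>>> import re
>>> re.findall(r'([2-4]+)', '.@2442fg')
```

['2442']

Pattern: one or more of a character in [2-4] (captured).
Scanning left to right: at [2:6] match '2442', group 1 = '2442'.
One capturing group, so `findall` returns just the captured substring from the one match — 1 in all.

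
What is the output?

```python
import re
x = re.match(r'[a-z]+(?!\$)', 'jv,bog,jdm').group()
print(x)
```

jv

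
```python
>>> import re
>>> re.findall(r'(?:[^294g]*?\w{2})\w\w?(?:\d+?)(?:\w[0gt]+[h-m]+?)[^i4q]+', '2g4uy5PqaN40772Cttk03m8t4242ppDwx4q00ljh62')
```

['uy5PqaN40772Cttk03m8t', 'ppDwx4q00ljh62']

This matches zero or more of any character except [294g] (lazy), then exactly 2 of a word character (non-capturing group); then a word character, then optionally a word character; then one or more of a digit (lazy) (non-capturing group); then a word character, then one or more of one of [0gt], then one or more of a character in [h-m] (lazy) (non-capturing group); then one or more of any character except [i4q].
Matches: at [3:24] → 'uy5PqaN40772Cttk03m8t'; at [28:42] → 'ppDwx4q00ljh62'.
With no groups in the pattern, `findall` gives back each whole match — 2 here.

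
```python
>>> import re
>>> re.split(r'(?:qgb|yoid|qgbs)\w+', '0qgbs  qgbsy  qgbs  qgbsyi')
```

['0', '  ', '  ', '  ', '']

Matches to split on: at [1:5] → 'qgbs'; at [7:12] → 'qgbsy'; at [14:18] → 'qgbs'; at [20:26] → 'qgbsyi'.
Splitting on the pattern gives 5 pieces.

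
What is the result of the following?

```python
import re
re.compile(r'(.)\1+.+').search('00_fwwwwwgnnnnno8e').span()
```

The backreference `\1` re-matches whatever the first group consumed, character for character.
The match spans [0:18] → '00_fwwwwwgnnnnno8e'.

(0, 18)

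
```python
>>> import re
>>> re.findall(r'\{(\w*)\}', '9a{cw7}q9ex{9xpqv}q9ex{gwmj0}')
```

['cw7', '9xpqv', 'gwmj0']

Matches: at [2:7] match '{cw7}', group 1 = 'cw7'; at [11:18] match '{9xpqv}', group 1 = '9xpqv'; at [22:29] match '{gwmj0}', group 1 = 'gwmj0'.
One capturing group, so `findall` returns just the captured substring from each match — 3 in all.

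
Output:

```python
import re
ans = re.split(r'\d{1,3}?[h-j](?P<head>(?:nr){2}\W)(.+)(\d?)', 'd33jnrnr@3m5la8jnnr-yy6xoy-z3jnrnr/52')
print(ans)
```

['d', 'nrnr@', '3m5la8jnnr-yy6xoy-z3jnrnr/52', '', '']

`re.split` interleaves the captured-group text with the surrounding fragments.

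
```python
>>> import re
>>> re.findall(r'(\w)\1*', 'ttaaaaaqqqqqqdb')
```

The backreference `\1` re-matches whatever the first group consumed, character for character.
One capturing group, so `findall` returns just the captured substring from each match — 5 in all.

['t', 'a', 'q', 'd', 'b']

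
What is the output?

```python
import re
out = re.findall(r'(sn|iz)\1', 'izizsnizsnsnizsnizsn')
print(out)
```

['iz', 'sn']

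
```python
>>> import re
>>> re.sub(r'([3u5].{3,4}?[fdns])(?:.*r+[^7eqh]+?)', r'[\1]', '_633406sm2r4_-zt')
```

The pattern matches one of [3u5], then 3 to 4 of any character (lazy), then one of [fdns] (captured); then zero or more of any character, then one or more of the literal 'r', then one or more of any character except [7eqh] (lazy) (non-capturing group).
With the lazy modifier that quantifier settles for the fewest repetitions that let the rest of the pattern succeed (the atoms after it are unaffected and can still be greedy).
Matches: at [2:12] → '33406sm2r4'.
`\1` in the replacement pulls in group 1's text for each match.

'_6[33406s]_-zt'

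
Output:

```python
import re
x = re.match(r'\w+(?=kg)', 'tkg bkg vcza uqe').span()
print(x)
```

The positive lookaround only admits positions where the adjacent text matches; those characters stay outside the span.
With `match`, the pattern is implicitly anchored at the beginning.
The match spans [0:1] → 't'.

(0, 1)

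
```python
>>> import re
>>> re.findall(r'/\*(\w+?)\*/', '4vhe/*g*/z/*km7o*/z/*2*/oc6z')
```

['g', 'km7o', '2']

Walking the string: at [4:9] match '/*g*/', group 1 = 'g'; at [10:18] match '/*km7o*/', group 1 = 'km7o'; at [19:24] match '/*2*/', group 1 = '2'.
One capturing group, so `findall` returns just the captured substring from each match — 3 in all.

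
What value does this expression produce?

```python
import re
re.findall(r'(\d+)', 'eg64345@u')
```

['64345']

This matches one or more of a digit (captured).
Matches: at [2:7] match '64345', group 1 = '64345'.
`findall` collects group 1 from the one match (1 total).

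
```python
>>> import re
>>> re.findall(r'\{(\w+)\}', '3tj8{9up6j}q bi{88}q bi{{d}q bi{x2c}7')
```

Because there's exactly one group, `findall` drops the full match and keeps group 1 from each hit.

['9up6j', '88', 'd', 'x2c']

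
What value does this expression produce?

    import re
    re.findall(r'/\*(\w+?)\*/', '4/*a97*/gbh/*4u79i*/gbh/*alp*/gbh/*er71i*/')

['a97', '4u79i', 'alp', 'er71i']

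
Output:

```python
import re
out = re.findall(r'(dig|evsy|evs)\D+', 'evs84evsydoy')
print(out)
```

Alternation tries branches left to right and keeps the first one that lets the overall match succeed at that position.
Walking the string: at [5:12] match 'evsydoy', group 1 = 'evsy'.
With a single group, `findall` returns only what that group captured — 1 item.

['evsy']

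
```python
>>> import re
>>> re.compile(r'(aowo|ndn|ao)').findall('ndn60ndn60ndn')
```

With a single group, `findall` returns only what that group captured — 3 items.

['ndn', 'ndn', 'ndn']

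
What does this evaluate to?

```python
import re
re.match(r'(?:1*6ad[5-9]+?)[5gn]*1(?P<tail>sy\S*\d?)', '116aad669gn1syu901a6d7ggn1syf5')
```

None

Pattern: zero or more of a literal '1', then the literal '6ad', then one or more of a character in [5-9] (lazy) (non-capturing group); then zero or more of one of [5gn], then a literal '1'; then the literal 'sy', then zero or more of a non-whitespace character, then optionally a digit (captured as 'tail').
`match` is anchored at position 0; if the pattern doesn't fit there, it returns None.
Here position 0 doesn't satisfy it, so the call returns None.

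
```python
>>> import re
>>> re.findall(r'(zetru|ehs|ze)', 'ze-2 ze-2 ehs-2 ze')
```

['ze', 'ze', 'ehs', 'ze']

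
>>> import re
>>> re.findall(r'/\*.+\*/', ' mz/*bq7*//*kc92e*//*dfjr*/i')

['/*bq7*//*kc92e*//*dfjr*/']

Matches: at [3:27] → '/*bq7*//*kc92e*//*dfjr*/'.
With no groups in the pattern, `findall` gives back each whole match — 1 here.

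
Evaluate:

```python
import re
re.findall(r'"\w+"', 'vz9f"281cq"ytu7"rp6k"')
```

Scanning left to right: at [4:11] → '"281cq"'; at [15:21] → '"rp6k"'.
With no groups in the pattern, `findall` gives back each whole match — 2 here.

['"281cq"', '"rp6k"']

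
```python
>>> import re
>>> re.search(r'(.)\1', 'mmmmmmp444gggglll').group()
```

The backreference `\1` re-matches whatever the first group consumed, character for character.
`re.search` scans for the first position where the pattern succeeds.
The match spans [0:2] → 'mm'.
Captured: group 1 = 'm'.

'mm'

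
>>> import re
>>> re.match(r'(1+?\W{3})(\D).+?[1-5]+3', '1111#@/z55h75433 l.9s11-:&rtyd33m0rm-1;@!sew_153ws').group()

'1111#@/z55h75433'

Pattern: one or more of the literal '1' (lazy), then exactly 3 of a non-word character (captured); then a non-digit (captured); then one or more of any character (lazy), then one or more of a character in [1-5], then a literal '3'.
The `?` after the quantifier makes it lazy — it takes as little as possible before letting the rest of the pattern try.
With `match`, the pattern is implicitly anchored at the beginning.
The match spans [0:16] → '1111#@/z55h75433'.
Captured: group 1 = '1111#@/', group 2 = 'z'.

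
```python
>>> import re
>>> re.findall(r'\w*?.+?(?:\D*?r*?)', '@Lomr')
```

['@', 'L', 'o', 'm', 'r']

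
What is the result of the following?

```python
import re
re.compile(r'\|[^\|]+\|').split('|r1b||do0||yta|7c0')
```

Matches to split on: at [0:5] → '|r1b|'; at [5:10] → '|do0|'; at [10:15] → '|yta|'.
The string is cut at each match, leaving 4 pieces.

['', '', '', '7c0']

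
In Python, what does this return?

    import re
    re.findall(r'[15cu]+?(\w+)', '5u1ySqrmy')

Pattern: one or more of one of [15cu] (lazy); then one or more of a word character (captured).
Because the quantifier is non-greedy, it stops expanding at the earliest point where the rest of the pattern can succeed.
Matches: at [0:9] match '5u1ySqrmy', group 1 = 'u1ySqrmy'.
One capturing group, so `findall` returns just the captured substring from the one match — 1 in all.

['u1ySqrmy']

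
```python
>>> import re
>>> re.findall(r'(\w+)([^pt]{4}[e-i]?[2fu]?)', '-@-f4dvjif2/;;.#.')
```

[('f4dvjif2', '/;;.')]

The pattern matches one or more of a word character (captured); then exactly 4 of any character except [pt], then optionally a character in [e-i], then optionally one of [2fu] (captured).
Matches: at [3:15] match 'f4dvjif2/;;.', groups = ('f4dvjif2', '/;;.').
With 2 capturing groups, `findall` returns a 2-tuple per match.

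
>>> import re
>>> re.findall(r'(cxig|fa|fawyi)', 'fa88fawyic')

['fa', 'fa']

Alternation isn't longest-match — the leftmost alternative that fits at this position is chosen.
Scanning left to right: at [0:2] match 'fa', group 1 = 'fa'; at [4:6] match 'fa', group 1 = 'fa'.
With a single group, `findall` returns only what that group captured — 2 items.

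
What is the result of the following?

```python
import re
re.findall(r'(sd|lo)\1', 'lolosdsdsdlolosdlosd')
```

After group 1 captures some text, `\1` only succeeds where that same text appears again.
With a single group, `findall` returns only what that group captured — 3 items.

['lo', 'sd', 'lo']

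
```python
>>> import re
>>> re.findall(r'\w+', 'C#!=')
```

['C']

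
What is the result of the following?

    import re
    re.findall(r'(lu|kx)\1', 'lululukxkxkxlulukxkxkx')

['lu', 'kx', 'lu', 'kx']

After group 1 captures some text, `\1` only succeeds where that same text appears again.
With a single group, `findall` returns only what that group captured — 4 items.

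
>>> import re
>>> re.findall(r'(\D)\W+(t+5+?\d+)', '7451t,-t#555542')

Pattern: a non-digit (captured); then one or more of a non-word character; then one or more of a literal 't', then one or more of the literal '5' (lazy), then one or more of a digit (captured).
With 2 capturing groups, `findall` returns a 2-tuple per match.
Nothing in the string satisfies the pattern, so the list is empty.

[]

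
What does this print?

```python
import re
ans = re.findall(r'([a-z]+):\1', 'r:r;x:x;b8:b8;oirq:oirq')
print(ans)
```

After group 1 captures some text, `\1` only succeeds where that same text appears again.
Walking the string: at [0:3] match 'r:r', group 1 = 'r'; at [4:7] match 'x:x', group 1 = 'x'; at [14:23] match 'oirq:oirq', group 1 = 'oirq'.
Because there's exactly one group, `findall` drops the full match and keeps group 1 from each hit.

['r', 'x', 'oirq']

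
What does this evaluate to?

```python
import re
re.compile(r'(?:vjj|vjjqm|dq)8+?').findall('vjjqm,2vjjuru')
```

[]

No capturing groups, so `findall` returns the 0 full match strings.
Nothing in the string satisfies the pattern, so the list is empty.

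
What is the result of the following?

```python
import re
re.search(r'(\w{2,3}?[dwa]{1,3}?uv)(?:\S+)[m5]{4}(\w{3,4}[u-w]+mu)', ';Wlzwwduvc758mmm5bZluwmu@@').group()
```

'Wlzwwduvc758mmm5bZluwmu'

The match spans [1:24] → 'Wlzwwduvc758mmm5bZluwmu'.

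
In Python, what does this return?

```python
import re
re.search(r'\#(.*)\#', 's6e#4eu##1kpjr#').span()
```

(3, 15)

The match spans [3:15] → '#4eu##1kpjr#'.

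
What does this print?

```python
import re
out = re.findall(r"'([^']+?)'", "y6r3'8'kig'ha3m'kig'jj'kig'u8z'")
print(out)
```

['8', 'ha3m', 'jj', 'u8z']

With a single group, `findall` returns only what that group captured — 4 items.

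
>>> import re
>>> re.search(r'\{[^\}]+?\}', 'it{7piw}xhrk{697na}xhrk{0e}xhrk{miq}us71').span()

`search` walks the string left to right and returns the first match it finds.
The match spans [2:8] → '{7piw}'.

(2, 8)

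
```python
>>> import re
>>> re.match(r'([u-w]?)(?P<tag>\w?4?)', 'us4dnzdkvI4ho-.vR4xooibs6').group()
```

'us4'

With `match`, the pattern is implicitly anchored at the beginning.
The match spans [0:3] → 'us4'.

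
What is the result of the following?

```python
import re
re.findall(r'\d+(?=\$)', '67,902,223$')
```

['223']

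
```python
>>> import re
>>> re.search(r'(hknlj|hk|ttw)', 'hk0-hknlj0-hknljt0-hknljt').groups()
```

('hk',)

The match spans [0:2] → 'hk'.
Captured: group 1 = 'hk'.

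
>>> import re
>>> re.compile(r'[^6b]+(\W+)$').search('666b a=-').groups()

('-',)

Pattern: one or more of any character except [6b]; then one or more of a non-word character (captured); then anchored at the end.
`re.search` tries every starting position until one works.
The match spans [4:8] → ' a=-'.
Captured: group 1 = '-'.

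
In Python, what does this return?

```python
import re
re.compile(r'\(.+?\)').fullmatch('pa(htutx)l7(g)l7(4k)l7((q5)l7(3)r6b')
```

`re.fullmatch` is like wrapping the pattern in `^…$` (in single-line mode).
Here the string isn't matched end-to-end, so the call returns None.

None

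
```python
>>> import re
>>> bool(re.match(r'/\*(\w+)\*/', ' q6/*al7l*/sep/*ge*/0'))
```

False

With `match`, the pattern is implicitly anchored at the beginning.
Here the pattern fails at index 0, so the call returns None, and `bool(None)` is False.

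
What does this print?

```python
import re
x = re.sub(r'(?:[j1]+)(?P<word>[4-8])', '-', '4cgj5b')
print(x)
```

This matches one or more of one of [j1] (non-capturing group); then a character in [4-8] (captured as 'word').
Matches: at [3:5] → 'j5'.
Each match is replaced by '-'.

4cg-b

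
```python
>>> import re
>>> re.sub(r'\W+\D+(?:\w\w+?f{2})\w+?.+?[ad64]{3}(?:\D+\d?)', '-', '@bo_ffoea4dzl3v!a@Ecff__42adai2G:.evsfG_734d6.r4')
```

`sub` substitutes '-' at each match site.

'-v-G:.evsfG_734d6.r4'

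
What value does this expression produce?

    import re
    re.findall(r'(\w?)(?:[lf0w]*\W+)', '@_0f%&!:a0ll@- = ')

This matches optionally a word character (captured); then zero or more of one of [lf0w], then one or more of a non-word character (non-capturing group).
Scanning left to right: at [0:1] match '@', group 1 = ''; at [1:8] match '_0f%&!:', group 1 = '_'; at [8:17] match 'a0ll@- = ', group 1 = 'a'.
With a single group, `findall` returns only what that group captured — 3 items.

['', '_', 'a']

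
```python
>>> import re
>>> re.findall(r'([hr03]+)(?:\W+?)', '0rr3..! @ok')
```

['0rr3']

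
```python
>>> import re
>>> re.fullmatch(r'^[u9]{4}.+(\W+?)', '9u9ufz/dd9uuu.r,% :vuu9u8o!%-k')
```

This matches anchored at the start of the string; then exactly 4 of one of [u9], then one or more of any character; then one or more of a non-word character (lazy) (captured).
`re.fullmatch` is like wrapping the pattern in `^…$` (in single-line mode).
Here the pattern can't cover the whole string, so the call returns None.

None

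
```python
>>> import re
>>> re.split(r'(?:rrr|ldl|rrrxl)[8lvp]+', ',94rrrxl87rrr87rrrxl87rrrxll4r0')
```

Matches to split on: at [3:9] → 'rrrxl8'; at [10:14] → 'rrr8'; at [15:21] → 'rrrxl8'; at [22:28] → 'rrrxll'.
`split` removes every match and returns the 5 fragments in between.

[',94', '7', '7', '7', '4r0']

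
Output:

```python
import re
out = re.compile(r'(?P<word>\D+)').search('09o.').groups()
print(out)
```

('o.',)

The match spans [2:4] → 'o.'.
Captured: group 1 = 'o.'.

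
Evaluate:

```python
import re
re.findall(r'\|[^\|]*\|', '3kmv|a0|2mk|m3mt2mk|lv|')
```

Walking the string: at [4:8] → '|a0|'; at [11:20] → '|m3mt2mk|'.
No capturing groups, so `findall` returns the 2 full match strings.

['|a0|', '|m3mt2mk|']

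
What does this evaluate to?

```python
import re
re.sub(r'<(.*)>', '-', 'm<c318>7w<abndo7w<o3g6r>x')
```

Matches: at [1:24] → '<c318>7w<abndo7w<o3g6r>'.
`sub` substitutes '-' at each match site.

'm-x'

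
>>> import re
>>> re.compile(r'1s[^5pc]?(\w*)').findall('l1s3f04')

Pattern: the literal '1s', then optionally any character except [5pc]; then zero or more of a word character (captured).
Scanning left to right: at [1:7] match '1s3f04', group 1 = 'f04'.
Because there's exactly one group, `findall` drops the full match and keeps group 1 from the one hit.

['f04']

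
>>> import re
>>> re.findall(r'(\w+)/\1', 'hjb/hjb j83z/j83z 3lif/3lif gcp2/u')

After group 1 captures some text, `\1` only succeeds where that same text appears again.
With a single group, `findall` returns only what that group captured — 3 items.

['hjb', 'j83z', '3lif']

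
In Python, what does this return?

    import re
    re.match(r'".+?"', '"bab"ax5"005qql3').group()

'"bab"'

`match` is anchored at position 0; if the pattern doesn't fit there, it returns None.
The match spans [0:5] → '"bab"'.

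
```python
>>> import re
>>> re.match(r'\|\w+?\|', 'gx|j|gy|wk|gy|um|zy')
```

`match` is anchored at position 0; if the pattern doesn't fit there, it returns None.
Here the string doesn't start with a match, so the call returns None.

None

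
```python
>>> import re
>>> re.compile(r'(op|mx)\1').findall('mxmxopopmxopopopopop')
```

['mx', 'op', 'op', 'op']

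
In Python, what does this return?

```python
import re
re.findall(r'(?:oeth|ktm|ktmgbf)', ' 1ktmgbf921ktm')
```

['ktm', 'ktm']

Branches in `(...|...)` are attempted left-to-right; the first branch that allows the whole pattern to succeed is taken.
Scanning left to right: at [2:5] → 'ktm'; at [11:14] → 'ktm'.
`findall` yields the raw match text (2 of them) because the pattern has no groups.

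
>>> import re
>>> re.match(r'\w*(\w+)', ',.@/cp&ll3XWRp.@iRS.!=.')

The pattern matches zero or more of a word character; then one or more of a word character (captured).
`re.match` won't scan ahead — the pattern has to work from the very first character.
Here position 0 doesn't satisfy it, so the call returns None.

None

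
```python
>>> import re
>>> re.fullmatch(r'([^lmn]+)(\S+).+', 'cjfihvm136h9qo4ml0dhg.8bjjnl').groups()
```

The pattern matches one or more of any character except [lmn] (captured); then one or more of a non-whitespace character (captured); then one or more of any character.
`fullmatch` succeeds only if the pattern covers the string from start to end.
The match spans [0:28] → 'cjfihvm136h9qo4ml0dhg.8bjjnl'.
Captured: group 1 = 'cjfihv', group 2 = 'm136h9qo4ml0dhg.8bjjn'.

('cjfihv', 'm136h9qo4ml0dhg.8bjjn')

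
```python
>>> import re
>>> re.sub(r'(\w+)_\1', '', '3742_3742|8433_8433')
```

The backreference `\1` re-matches whatever the first group consumed, character for character.
Matches: at [0:9] → '3742_3742'; at [10:19] → '8433_8433'.
`sub` substitutes '' at each match site.

'|'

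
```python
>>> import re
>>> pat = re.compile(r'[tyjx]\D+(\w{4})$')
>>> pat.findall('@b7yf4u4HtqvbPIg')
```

['bPIg']

This matches one of [tyjx], then one or more of a non-digit; then exactly 4 of a word character (captured); then anchored at the end.
Scanning left to right: at [9:16] match 'tqvbPIg', group 1 = 'bPIg'.
One capturing group, so `findall` returns just the captured substring from the one match — 1 in all.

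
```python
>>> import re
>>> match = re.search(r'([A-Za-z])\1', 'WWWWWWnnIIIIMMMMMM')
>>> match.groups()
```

('W',)

`\1` is not a pattern — it's the concrete string captured by group 1, re-applied verbatim.
`re.search` scans for the first position where the pattern succeeds.
The match spans [0:2] → 'WW'.
Captured: group 1 = 'W'.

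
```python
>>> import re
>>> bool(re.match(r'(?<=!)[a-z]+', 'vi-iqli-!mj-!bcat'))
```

With `match`, the pattern is implicitly anchored at the beginning.
Here the string doesn't start with a match, so the call returns None, and `bool(None)` is False.

False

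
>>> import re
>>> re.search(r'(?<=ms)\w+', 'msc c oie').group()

The `(?=…)`/`(?<=…)` assertion just peeks at neighbouring text; it doesn't advance the match position.
The match spans [2:3] → 'c'.

'c'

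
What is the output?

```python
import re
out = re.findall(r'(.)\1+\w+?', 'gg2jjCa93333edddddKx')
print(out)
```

`\1` has to match the exact text group 1 already captured.
Scanning left to right: at [0:3] match 'gg2', group 1 = 'g'; at [3:6] match 'jjC', group 1 = 'j'; at [8:13] match '3333e', group 1 = '3'; at [13:19] match 'dddddK', group 1 = 'd'.
`findall` collects group 1 from each match (4 total).

['g', 'j', '3', 'd']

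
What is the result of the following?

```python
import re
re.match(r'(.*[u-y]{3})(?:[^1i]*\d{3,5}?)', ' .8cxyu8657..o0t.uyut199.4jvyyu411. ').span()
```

The pattern matches zero or more of any character, then exactly 3 of a character in [u-y] (captured); then zero or more of any character except [1i], then 3 to 5 of a digit (lazy) (non-capturing group).
`re.match` won't scan ahead — the pattern has to work from the very first character.
The match spans [0:34] → ' .8cxyu8657..o0t.uyut199.4jvyyu411'.
Captured: group 1 = ' .8cxyu8657..o0t.uyut199.4jvyyu'.

(0, 34)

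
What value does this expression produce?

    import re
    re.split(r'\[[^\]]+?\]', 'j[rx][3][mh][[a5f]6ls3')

['j', '', '', '', '6ls3']

`split` removes every match and returns the 5 fragments in between.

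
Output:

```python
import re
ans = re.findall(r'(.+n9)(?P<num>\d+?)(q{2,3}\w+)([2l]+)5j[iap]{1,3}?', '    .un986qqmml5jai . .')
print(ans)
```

[('    .un9', '86', 'qqmm', 'l')]

The pattern matches one or more of any character, then the literal 'n9' (captured); then one or more of a digit (lazy) (captured as 'num'); then 2 to 3 of the literal 'q', then one or more of a word character (captured); then one or more of one of [2l] (captured); then the literal '5j', then 1 to 3 of one of [iap] (lazy).
Matches: at [0:18] match '    .un986qqmml5ja', groups = ('    .un9', '86', 'qqmm', 'l').
Multiple groups make `findall` return tuples — one 4-tuple for the one match.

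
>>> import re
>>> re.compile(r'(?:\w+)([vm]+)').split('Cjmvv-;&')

Pattern: one or more of a word character (non-capturing group); then one or more of one of [vm] (captured).
Matches to split on: at [0:5] → 'Cjmvv'.
Because the pattern has a capturing group, `split` also inserts each captured text between the pieces.

['', 'v', '-;&']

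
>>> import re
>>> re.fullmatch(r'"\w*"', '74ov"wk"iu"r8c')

None

`fullmatch` succeeds only if the pattern covers the string from start to end.
Here the string isn't matched end-to-end, so the call returns None.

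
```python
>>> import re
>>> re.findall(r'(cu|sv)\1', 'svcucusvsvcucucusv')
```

`\1` has to match the exact text group 1 already captured.
Scanning left to right: at [2:6] match 'cucu', group 1 = 'cu'; at [6:10] match 'svsv', group 1 = 'sv'; at [10:14] match 'cucu', group 1 = 'cu'.
`findall` collects group 1 from each match (3 total).

['cu', 'sv', 'cu']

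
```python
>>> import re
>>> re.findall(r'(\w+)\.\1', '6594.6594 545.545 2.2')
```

['6594', '545', '2']

After group 1 captures some text, `\1` only succeeds where that same text appears again.
Scanning left to right: at [0:9] match '6594.6594', group 1 = '6594'; at [10:17] match '545.545', group 1 = '545'; at [18:21] match '2.2', group 1 = '2'.
One capturing group, so `findall` returns just the captured substring from each match — 3 in all.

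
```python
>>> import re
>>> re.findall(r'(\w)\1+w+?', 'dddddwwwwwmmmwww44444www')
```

After group 1 captures some text, `\1` only succeeds where that same text appears again.
Scanning left to right: at [0:6] match 'dddddw', group 1 = 'd'; at [6:10] match 'wwww', group 1 = 'w'; at [10:14] match 'mmmw', group 1 = 'm'; at [16:22] match '44444w', group 1 = '4'.
`findall` collects group 1 from each match (4 total).

['d', 'w', 'm', '4']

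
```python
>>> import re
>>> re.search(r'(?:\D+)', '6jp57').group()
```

This matches one or more of a non-digit (non-capturing group).
The match spans [1:3] → 'jp'.

'jp'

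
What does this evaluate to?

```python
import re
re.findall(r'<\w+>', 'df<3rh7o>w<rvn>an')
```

['<3rh7o>', '<rvn>']

Walking the string: at [2:9] → '<3rh7o>'; at [10:15] → '<rvn>'.
`findall` yields the raw match text (2 of them) because the pattern has no groups.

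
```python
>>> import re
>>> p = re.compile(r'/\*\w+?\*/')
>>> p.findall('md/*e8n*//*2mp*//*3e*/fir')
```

['/*e8n*/', '/*2mp*/', '/*3e*/']

Scanning left to right: at [2:9] → '/*e8n*/'; at [9:16] → '/*2mp*/'; at [16:22] → '/*3e*/'.
`findall` yields the raw match text (3 of them) because the pattern has no groups.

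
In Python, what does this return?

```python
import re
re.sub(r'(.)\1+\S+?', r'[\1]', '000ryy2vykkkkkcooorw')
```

'[0][y]vy[k][o]w'

The backreference `\1` re-matches whatever the first group consumed, character for character.
Matches: at [0:4] → '000r'; at [4:7] → 'yy2'; at [9:15] → 'kkkkkc'; at [15:19] → 'ooor'.
The replacement refers to a captured group, so each match is rewritten using its own captured text.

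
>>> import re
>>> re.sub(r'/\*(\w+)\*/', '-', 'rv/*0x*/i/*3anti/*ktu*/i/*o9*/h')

'rv-i/*3anti-i-h'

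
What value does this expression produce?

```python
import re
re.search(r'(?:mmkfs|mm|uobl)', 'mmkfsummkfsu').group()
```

Alternation tries branches left to right and keeps the first one that lets the overall match succeed at that position.
The match spans [0:5] → 'mmkfs'.

'mmkfs'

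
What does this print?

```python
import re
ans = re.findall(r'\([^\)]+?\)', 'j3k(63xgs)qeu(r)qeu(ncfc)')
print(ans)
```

Walking the string: at [3:10] → '(63xgs)'; at [13:16] → '(r)'; at [19:25] → '(ncfc)'.
With no groups in the pattern, `findall` gives back each whole match — 3 here.

['(63xgs)', '(r)', '(ncfc)']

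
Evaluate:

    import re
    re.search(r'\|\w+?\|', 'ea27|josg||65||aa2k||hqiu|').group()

The match spans [4:10] → '|josg|'.

'|josg|'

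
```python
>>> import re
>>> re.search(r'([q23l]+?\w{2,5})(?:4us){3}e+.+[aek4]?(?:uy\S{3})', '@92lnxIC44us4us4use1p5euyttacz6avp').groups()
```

Pattern: one or more of one of [q23l] (lazy), then 2 to 5 of a word character (captured); then the literal '4us' repeated 3 times, then one or more of a literal 'e'; then one or more of any character, then optionally one of [aek4]; then the literal 'uy', then exactly 3 of a non-whitespace character (non-capturing group).
`re.search` scans for the first position where the pattern succeeds.
The match spans [2:28] → '2lnxIC44us4us4use1p5euytta'.
Captured: group 1 = '2lnxIC4'.

('2lnxIC4',)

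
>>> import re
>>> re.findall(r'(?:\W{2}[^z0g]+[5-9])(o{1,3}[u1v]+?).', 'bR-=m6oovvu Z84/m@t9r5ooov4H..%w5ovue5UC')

A `+?`/`*?`/`{m,n}?` starts at its minimum and grows only as far as needed for what follows to match.
`findall` collects group 1 from the one match (1 total).

['ov']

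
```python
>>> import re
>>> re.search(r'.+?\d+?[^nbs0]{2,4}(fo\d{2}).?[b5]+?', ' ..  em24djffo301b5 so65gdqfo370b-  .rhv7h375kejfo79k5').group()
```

' ..  em24djffo301b'

With the lazy modifier that quantifier settles for the fewest repetitions that let the rest of the pattern succeed (the atoms after it are unaffected and can still be greedy).
The match spans [0:18] → ' ..  em24djffo301b'.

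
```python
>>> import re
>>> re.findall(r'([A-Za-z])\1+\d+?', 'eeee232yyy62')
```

After group 1 captures some text, `\1` only succeeds where that same text appears again.
Matches: at [0:5] match 'eeee2', group 1 = 'e'; at [7:11] match 'yyy6', group 1 = 'y'.
With a single group, `findall` returns only what that group captured — 2 items.

['e', 'y']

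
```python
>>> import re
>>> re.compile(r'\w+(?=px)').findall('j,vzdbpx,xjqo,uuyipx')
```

The `(?=…)`/`(?<=…)` assertion just peeks at neighbouring text; it doesn't advance the match position.
No capturing groups, so `findall` returns the 2 full match strings.

['vzdb', 'uuyi']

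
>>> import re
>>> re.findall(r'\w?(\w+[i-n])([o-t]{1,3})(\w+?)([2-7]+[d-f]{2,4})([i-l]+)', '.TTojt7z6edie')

The pattern matches optionally a word character; then one or more of a word character, then a character in [i-n] (captured); then 1 to 3 of a character in [o-t] (captured); then one or more of a word character (lazy) (captured); then one or more of a character in [2-7], then 2 to 4 of a character in [d-f] (captured); then one or more of a character in [i-l] (captured).
Scanning left to right: at [1:12] match 'TTojt7z6edi', groups = ('Toj', 't', '7z', '6ed', 'i').
With 5 capturing groups, `findall` returns a 5-tuple per match.

[('Toj', 't', '7z', '6ed', 'i')]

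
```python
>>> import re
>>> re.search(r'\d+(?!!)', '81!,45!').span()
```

(0, 1)

The negative lookahead/lookbehind blocks any match where the forbidden context is present.
`re.search` scans for the first position where the pattern succeeds.
The match spans [0:1] → '8'.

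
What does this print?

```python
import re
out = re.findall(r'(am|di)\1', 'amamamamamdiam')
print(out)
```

['am', 'am']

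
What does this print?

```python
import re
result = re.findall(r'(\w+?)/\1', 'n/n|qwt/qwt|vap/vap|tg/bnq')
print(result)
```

['n', 'qwt', 'vap']

`\1` has to match the exact text group 1 already captured.
Matches: at [0:3] match 'n/n', group 1 = 'n'; at [4:11] match 'qwt/qwt', group 1 = 'qwt'; at [12:19] match 'vap/vap', group 1 = 'vap'.
One capturing group, so `findall` returns just the captured substring from each match — 3 in all.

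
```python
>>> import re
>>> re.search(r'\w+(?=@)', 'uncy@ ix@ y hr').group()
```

The `(?=…)`/`(?<=…)` assertion just peeks at neighbouring text; it doesn't advance the match position.
`re.search` tries every starting position until one works.
The match spans [0:4] → 'uncy'.

'uncy'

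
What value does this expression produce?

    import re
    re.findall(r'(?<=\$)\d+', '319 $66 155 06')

['66']

Lookahead/lookbehind check context without consuming it, so the matched span excludes the asserted characters.
Matches: at [5:7] → '66'.
No capturing groups, so `findall` returns the 1 full match string.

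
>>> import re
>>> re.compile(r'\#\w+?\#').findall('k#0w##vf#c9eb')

['#0w#', '#vf#']

Matches: at [1:5] → '#0w#'; at [5:9] → '#vf#'.
`findall` yields the raw match text (2 of them) because the pattern has no groups.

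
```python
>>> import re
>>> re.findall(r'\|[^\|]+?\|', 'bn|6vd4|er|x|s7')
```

['|6vd4|', '|x|']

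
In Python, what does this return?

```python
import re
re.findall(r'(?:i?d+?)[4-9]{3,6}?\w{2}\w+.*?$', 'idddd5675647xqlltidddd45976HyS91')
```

The pattern matches optionally the literal 'i', then one or more of the literal 'd' (lazy) (non-capturing group); then 3 to 6 of a character in [4-9] (lazy), then exactly 2 of a word character; then one or more of a word character, then zero or more of any character (lazy); then anchored at the end.
Scanning left to right: at [0:32] → 'idddd5675647xqlltidddd45976HyS91'.
Since nothing is captured, `findall` lists the 1 matched substring directly.

['idddd5675647xqlltidddd45976HyS91']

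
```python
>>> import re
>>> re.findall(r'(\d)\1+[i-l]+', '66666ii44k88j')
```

`\1` is not a pattern — it's the concrete string captured by group 1, re-applied verbatim.
Walking the string: at [0:7] match '66666ii', group 1 = '6'; at [7:10] match '44k', group 1 = '4'; at [10:13] match '88j', group 1 = '8'.
`findall` collects group 1 from each match (3 total).

['6', '4', '8']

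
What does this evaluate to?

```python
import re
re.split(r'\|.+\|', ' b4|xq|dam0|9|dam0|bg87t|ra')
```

[' b4', 'ra']

The string is cut at each match, leaving 2 pieces.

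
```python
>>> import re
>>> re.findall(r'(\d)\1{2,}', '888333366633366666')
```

`\1` has to match the exact text group 1 already captured.
Matches: at [0:3] match '888', group 1 = '8'; at [3:7] match '3333', group 1 = '3'; at [7:10] match '666', group 1 = '6'; at [10:13] match '333', group 1 = '3'; at [13:18] match '66666', group 1 = '6'.
With a single group, `findall` returns only what that group captured — 5 items.

['8', '3', '6', '3', '6']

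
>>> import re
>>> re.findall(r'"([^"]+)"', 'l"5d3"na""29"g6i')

['5d3', '29']

Scanning left to right: at [1:6] match '"5d3"', group 1 = '5d3'; at [9:13] match '"29"', group 1 = '29'.
Because there's exactly one group, `findall` drops the full match and keeps group 1 from each hit.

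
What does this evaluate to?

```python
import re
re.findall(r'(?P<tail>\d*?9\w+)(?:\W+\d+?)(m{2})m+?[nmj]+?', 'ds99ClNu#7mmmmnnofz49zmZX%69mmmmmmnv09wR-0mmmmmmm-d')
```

[('99ClNu', 'mm'), ('49zmZX', 'mm'), ('09wR', 'mm')]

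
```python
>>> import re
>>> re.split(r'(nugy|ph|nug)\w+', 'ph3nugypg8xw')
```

['', 'ph', '']

`re.split` interleaves the captured-group text with the surrounding fragments.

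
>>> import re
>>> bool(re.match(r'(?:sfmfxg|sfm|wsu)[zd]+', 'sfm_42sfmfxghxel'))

With `match`, the pattern is implicitly anchored at the beginning.
Here the string doesn't start with a match, so the call returns None, and `bool(None)` is False.

False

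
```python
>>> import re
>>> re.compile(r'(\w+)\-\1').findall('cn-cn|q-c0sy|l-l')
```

['cn', 'l']

The backreference `\1` re-matches whatever the first group consumed, character for character.
Because there's exactly one group, `findall` drops the full match and keeps group 1 from each hit.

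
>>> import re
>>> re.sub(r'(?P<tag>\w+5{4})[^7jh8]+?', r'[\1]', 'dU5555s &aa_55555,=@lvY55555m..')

'[dU5555] &[aa_55555]=@[lvY55555]..'

Because the quantifier is non-greedy, it stops expanding at the earliest point where the rest of the pattern can succeed.
`\1` in the replacement pulls in group 1's text for each match.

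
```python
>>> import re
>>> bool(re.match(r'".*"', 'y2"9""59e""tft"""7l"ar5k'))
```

False

`re.match` only tries the pattern at the start of the string.
Here the pattern fails at index 0, so the call returns None, and `bool(None)` is False.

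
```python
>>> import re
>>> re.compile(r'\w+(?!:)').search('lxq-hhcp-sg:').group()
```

'lxq'

A negative assertion filters positions out without eating any characters.
The match spans [0:3] → 'lxq'.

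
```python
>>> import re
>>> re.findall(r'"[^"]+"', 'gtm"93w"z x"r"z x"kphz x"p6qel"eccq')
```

Scanning left to right: at [3:8] → '"93w"'; at [11:14] → '"r"'; at [17:25] → '"kphz x"'.
Since nothing is captured, `findall` lists the 3 matched substrings directly.

['"93w"', '"r"', '"kphz x"']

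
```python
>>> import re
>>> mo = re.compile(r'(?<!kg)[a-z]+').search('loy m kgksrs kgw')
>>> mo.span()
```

(0, 3)

Because the assertion is negative and zero-width, positions next to the forbidden text are skipped.
`search` walks the string left to right and returns the first match it finds.
The match spans [0:3] → 'loy'.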